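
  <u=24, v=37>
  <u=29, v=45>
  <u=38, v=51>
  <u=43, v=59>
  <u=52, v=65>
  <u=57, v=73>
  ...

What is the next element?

For the u, alternating steps +5, +9, +5, +9, …: 24, 29, 38, 43, 52, 57 → 66.
V: 37, 45, 51, 59, 65, 73 → 79 (alternating steps +8, +6, +8, +6, …).
Putting it together: <u=66, v=79>.

<u=66, v=79>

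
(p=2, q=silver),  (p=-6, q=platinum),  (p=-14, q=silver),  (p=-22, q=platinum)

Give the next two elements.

P: −8 each step; 2, -6, -14, -22 → -30 → -38.
Q: alternates silver ↔ platinum; silver, platinum, silver, platinum → silver → platinum.
Putting the parts together: (p=-30, q=silver) and then (p=-38, q=platinum).

(p=-30, q=silver), (p=-38, q=platinum)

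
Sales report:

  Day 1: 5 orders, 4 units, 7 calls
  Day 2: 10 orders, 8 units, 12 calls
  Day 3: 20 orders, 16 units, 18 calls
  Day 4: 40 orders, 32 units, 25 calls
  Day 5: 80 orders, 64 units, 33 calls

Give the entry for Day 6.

160 orders, 128 units, 42 calls

Orders: ×2 each step; 5, 10, 20, 40, 80 → 160.
Units goes 4, 8, 16, 32, 64 → 128 (×2 each step).
Calls — differences are 5, 6, 7, … (increasing by 1 each time): 7, 12, 18, 25, 33 → 42.
Combining the parts gives 160 orders, 128 units, 42 calls.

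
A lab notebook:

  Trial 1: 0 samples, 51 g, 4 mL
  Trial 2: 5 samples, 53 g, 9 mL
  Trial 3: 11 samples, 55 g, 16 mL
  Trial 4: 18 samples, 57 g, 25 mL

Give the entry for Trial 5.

26 samples, 59 g, 36 mL

Samples: differences are 5, 6, 7, … (increasing by 1 each time), so 0, 5, 11, 18 → 26.
G: 51, 53, 55, 57 → 59 (+2 each step).
ML: perfect squares: 2², 3², 4², …; 4, 9, 16, 25 → 36.
So the next line is 26 samples, 59 g, 36 mL.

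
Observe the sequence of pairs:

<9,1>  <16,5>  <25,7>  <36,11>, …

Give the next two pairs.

<49,13>, <64,17>

First slot goes 9, 16, 25, 36 → 49 → 64 (perfect squares: 3², 4², 5², …).
Second slot — alternating steps +4, +2, +4, +2, …: 1, 5, 7, 11 → 13 → 17.
Putting the parts together: <49,13> and then <64,17>.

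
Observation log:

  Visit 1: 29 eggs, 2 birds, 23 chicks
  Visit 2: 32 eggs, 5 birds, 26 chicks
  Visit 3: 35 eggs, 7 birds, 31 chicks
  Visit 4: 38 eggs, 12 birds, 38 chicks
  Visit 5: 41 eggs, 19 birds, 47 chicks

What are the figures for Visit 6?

Eggs: +3 each step; 29, 32, 35, 38, 41 → 44.
Birds: each term is the sum of the two before it; 2, 5, 7, 12, 19 → 31.
Chicks: 23, 26, 31, 38, 47 → 58 (differences are 3, 5, 7, … (increasing by 2 each time)).
Combining the parts gives 44 eggs, 31 birds, 58 chicks.

44 eggs, 31 birds, 58 chicks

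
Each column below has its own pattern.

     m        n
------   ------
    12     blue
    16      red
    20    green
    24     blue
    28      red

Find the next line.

32  green

Column m goes 12, 16, 20, 24, 28 → 32 (+4 each step).
For the column n, repeats blue → red → green: blue, red, green, blue, red → green.
Combining the parts gives 32  green.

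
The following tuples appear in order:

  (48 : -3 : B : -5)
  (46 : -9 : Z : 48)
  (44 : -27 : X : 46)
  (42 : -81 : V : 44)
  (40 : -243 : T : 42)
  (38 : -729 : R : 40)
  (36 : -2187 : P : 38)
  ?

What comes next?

(34 : -6561 : N : 36)

First part: −2 each step, so 48, 46, 44, 42, 40, 38, 36 → 34.
Second part: ×3 each step; -3, -9, -27, -81, -243, -729, -2187 → -6561.
Letter goes B, Z, X, V, T, R, P → N (letters move back 2 places in the alphabet, wrapping A→Z).
Fourth part: -5, 48, 46, 44, 42, 40, 38 → 36 (always the previous value of the first part).
Combining the parts gives (34 : -6561 : N : 36).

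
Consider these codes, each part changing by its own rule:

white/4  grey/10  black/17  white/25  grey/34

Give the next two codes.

For the shade, repeats white → grey → black: white, grey, black, white, grey → black → white.
Second component goes 4, 10, 17, 25, 34 → 44 → 55 (differences are 6, 7, 8, … (increasing by 1 each time)).
So the next two codes are black/44 and white/55.

black/44 then white/55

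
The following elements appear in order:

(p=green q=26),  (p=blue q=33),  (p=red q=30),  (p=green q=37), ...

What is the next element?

P: repeats green → blue → red; green, blue, red, green → blue.
Q: 26, 33, 30, 37 → 34 (alternating steps +7, −3, +7, −3, …).
Putting it together: (p=blue q=34).

(p=blue q=34)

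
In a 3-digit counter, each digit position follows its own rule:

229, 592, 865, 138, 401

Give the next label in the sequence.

For the first digit, +3 each step, mod 10: 2, 5, 8, 1, 4 → 7.
Second digit: −3 each step, mod 10; 2, 9, 6, 3, 0 → 7.
Third digit goes 9, 2, 5, 8, 1 → 4 (+3 each step, mod 10).
Putting it together: 774.

774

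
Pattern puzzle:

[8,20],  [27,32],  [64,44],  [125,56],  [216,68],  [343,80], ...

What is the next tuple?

First entry goes 8, 27, 64, 125, 216, 343 → 512 (perfect cubes: 2³, 3³, 4³, …).
Second entry: 20, 32, 44, 56, 68, 80 → 92 (+12 each step).
So the next tuple is [512,92].

[512,92]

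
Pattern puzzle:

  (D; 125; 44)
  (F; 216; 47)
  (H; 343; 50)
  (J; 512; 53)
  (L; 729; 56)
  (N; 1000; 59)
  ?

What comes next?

(P; 1331; 62)

Letter — letters move forward 2 places in the alphabet: D, F, H, J, L, N → P.
Second value: 125, 216, 343, 512, 729, 1000 → 1331 (perfect cubes: 5³, 6³, 7³, …).
Third value: +3 each step; 44, 47, 50, 53, 56, 59 → 62.
Combining the parts gives (P; 1331; 62).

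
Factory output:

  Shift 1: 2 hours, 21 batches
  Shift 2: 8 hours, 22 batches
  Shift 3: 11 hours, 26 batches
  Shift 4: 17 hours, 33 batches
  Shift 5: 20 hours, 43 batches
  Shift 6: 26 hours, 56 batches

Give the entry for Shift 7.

Hours: alternating steps +6, +3, +6, +3, …; 2, 8, 11, 17, 20, 26 → 29.
Batches: 21, 22, 26, 33, 43, 56 → 72 (differences are 1, 4, 7, … (increasing by 3 each time)).
Combining the parts gives 29 hours, 72 batches.

29 hours, 72 batches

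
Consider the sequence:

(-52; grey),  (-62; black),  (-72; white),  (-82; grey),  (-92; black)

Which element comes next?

(-102; white)

First coordinate: −10 each step; -52, -62, -72, -82, -92 → -102.
For the shade, repeats grey → black → white: grey, black, white, grey, black → white.
So the next element is (-102; white).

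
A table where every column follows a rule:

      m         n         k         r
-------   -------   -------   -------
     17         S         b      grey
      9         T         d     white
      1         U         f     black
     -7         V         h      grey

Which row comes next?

-15  W  j  white

Column m: 17, 9, 1, -7 → -15 (−8 each step).
Column n — letters move forward 1 place in the alphabet: S, T, U, V → W.
Column k goes b, d, f, h → j (letters move forward 2 places in the alphabet).
Column r: grey, white, black, grey → white (repeats grey → white → black).
So the next row is -15  W  j  white.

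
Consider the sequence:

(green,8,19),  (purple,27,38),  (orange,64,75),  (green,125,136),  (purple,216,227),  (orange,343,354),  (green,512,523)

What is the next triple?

Colour: repeats green → purple → orange; green, purple, orange, green, purple, orange, green → purple.
For the second value, perfect cubes: 2³, 3³, 4³, …: 8, 27, 64, 125, 216, 343, 512 → 729.
Third value goes 19, 38, 75, 136, 227, 354, 523 → 740 (always 11 more than the second value).
So the next triple is (purple,729,740).

(purple,729,740)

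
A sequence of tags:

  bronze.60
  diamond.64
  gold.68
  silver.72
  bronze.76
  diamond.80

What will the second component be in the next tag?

Rank — repeats bronze → diamond → gold → silver: bronze, diamond, gold, silver, bronze, diamond → gold.
Second component goes 60, 64, 68, 72, 76, 80 → 84 (+4 each step).

84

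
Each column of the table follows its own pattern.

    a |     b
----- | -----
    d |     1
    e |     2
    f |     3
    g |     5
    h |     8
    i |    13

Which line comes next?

Column a: letters move forward 1 place in the alphabet, so d, e, f, g, h, i → j.
Column b: 1, 2, 3, 5, 8, 13 → 21 (each term is the sum of the two before it).
Putting it together: j  21.

j  21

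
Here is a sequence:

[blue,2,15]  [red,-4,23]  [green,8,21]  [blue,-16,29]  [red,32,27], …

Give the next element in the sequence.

[green,-64,35]

Colour: repeats blue → red → green, so blue, red, green, blue, red → green.
Second component: ×(-2) each step; 2, -4, 8, -16, 32 → -64.
Third component: 15, 23, 21, 29, 27 → 35 (alternating steps +8, −2, +8, −2, …).
Combining the parts gives [green,-64,35].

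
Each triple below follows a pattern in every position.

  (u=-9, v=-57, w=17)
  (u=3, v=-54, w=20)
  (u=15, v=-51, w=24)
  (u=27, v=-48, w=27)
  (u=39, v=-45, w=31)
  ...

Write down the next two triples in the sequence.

(u=51, v=-42, w=34), (u=63, v=-39, w=38)

U: -9, 3, 15, 27, 39 → 51 → 63 (+12 each step).
V goes -57, -54, -51, -48, -45 → -42 → -39 (+3 each step).
W goes 17, 20, 24, 27, 31 → 34 → 38 (alternating steps +3, +4, +3, +4, …).
Putting the parts together: (u=51, v=-42, w=34) and then (u=63, v=-39, w=38).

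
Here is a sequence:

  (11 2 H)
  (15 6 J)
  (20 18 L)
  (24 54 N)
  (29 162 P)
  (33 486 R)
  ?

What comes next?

First component: 11, 15, 20, 24, 29, 33 → 38 (alternating steps +4, +5, +4, +5, …).
Second component — ×3 each step: 2, 6, 18, 54, 162, 486 → 1458.
Letter — letters move forward 2 places in the alphabet: H, J, L, N, P, R → T.
Combining the parts gives (38 1458 T).

(38 1458 T)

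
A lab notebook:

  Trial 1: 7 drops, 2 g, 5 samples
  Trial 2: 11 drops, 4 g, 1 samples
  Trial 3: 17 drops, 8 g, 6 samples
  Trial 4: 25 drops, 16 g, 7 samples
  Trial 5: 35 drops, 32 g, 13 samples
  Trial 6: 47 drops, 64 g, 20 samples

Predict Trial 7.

61 drops, 128 g, 33 samples

Drops: differences are 4, 6, 8, … (increasing by 2 each time); 7, 11, 17, 25, 35, 47 → 61.
G: ×2 each step; 2, 4, 8, 16, 32, 64 → 128.
Samples: each term is the sum of the two before it, so 5, 1, 6, 7, 13, 20 → 33.
Combining the parts gives 61 drops, 128 g, 33 samples.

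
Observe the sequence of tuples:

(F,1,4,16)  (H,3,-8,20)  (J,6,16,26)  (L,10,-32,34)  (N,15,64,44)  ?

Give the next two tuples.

Letter: letters move forward 2 places in the alphabet, so F, H, J, L, N → P → R.
Second slot: 1, 3, 6, 10, 15 → 21 → 28 (differences are 2, 3, 4, … (increasing by 1 each time)).
Third slot: ×(-2) each step; 4, -8, 16, -32, 64 → -128 → 256.
Fourth slot — differences are 4, 6, 8, … (increasing by 2 each time): 16, 20, 26, 34, 44 → 56 → 70.
So the next two tuples are (P,21,-128,56) and (R,28,256,70).

(P,21,-128,56), (R,28,256,70)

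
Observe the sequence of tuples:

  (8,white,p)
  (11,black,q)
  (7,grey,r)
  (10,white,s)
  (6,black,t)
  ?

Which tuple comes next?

First slot: alternating steps +3, −4, +3, −4, …; 8, 11, 7, 10, 6 → 9.
Shade: repeats white → black → grey; white, black, grey, white, black → grey.
Letter: letters move forward 1 place in the alphabet, so p, q, r, s, t → u.
So the next tuple is (9,grey,u).

(9,grey,u)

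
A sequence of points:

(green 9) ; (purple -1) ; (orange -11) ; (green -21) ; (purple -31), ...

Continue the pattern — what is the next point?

Colour: repeats green → purple → orange, so green, purple, orange, green, purple → orange.
Second slot: −10 each step, so 9, -1, -11, -21, -31 → -41.
So the next point is (orange -41).

(orange -41)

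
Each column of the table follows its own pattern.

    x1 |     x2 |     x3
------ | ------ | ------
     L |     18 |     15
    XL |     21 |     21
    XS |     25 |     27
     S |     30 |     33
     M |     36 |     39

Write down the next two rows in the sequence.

Column x1: runs through clothing sizes XS→XL; L, XL, XS, S, M → L → XL.
For the column x2, differences are 3, 4, 5, … (increasing by 1 each time): 18, 21, 25, 30, 36 → 43 → 51.
For the column x3, +6 each step: 15, 21, 27, 33, 39 → 45 → 51.
Putting the parts together: L  43  45 and then XL  51  51.

L  43  45; XL  51  51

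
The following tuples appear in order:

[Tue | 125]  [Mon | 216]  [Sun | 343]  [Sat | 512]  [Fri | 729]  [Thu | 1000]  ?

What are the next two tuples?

Day goes Tue, Mon, Sun, Sat, Fri, Thu → Wed → Tue (runs backward through the weekdays Mon→Sun).
Second entry — perfect cubes: 5³, 6³, 7³, …: 125, 216, 343, 512, 729, 1000 → 1331 → 1728.
Putting the parts together: [Wed | 1331] and then [Tue | 1728].

[Wed | 1331], [Tue | 1728]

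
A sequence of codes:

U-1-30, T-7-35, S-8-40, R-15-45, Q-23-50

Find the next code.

P-38-55

Letter goes U, T, S, R, Q → P (letters move back 1 place in the alphabet).
Second component: 1, 7, 8, 15, 23 → 38 (each term is the sum of the two before it).
Third component goes 30, 35, 40, 45, 50 → 55 (+5 each step).
Combining the parts gives P-38-55.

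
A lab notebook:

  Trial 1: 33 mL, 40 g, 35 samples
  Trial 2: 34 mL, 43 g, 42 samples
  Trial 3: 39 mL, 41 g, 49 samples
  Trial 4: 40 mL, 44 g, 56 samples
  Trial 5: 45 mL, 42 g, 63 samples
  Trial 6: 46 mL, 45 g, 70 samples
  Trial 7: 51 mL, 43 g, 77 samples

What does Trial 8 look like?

For the mL, alternating steps +1, +5, +1, +5, …: 33, 34, 39, 40, 45, 46, 51 → 52.
G goes 40, 43, 41, 44, 42, 45, 43 → 46 (alternating steps +3, −2, +3, −2, …).
Samples: +7 each step; 35, 42, 49, 56, 63, 70, 77 → 84.
Combining the parts gives 52 mL, 46 g, 84 samples.

52 mL, 46 g, 84 samples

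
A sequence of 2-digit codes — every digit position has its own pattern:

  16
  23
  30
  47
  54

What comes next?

First digit — +1 each step, mod 10: 1, 2, 3, 4, 5 → 6.
Second digit: 6, 3, 0, 7, 4 → 1 (−3 each step, mod 10).
So the next code is 61.

61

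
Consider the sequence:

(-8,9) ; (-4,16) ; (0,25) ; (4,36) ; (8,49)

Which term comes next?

(12,64)

For the first coordinate, +4 each step: -8, -4, 0, 4, 8 → 12.
For the second coordinate, perfect squares: 3², 4², 5², …: 9, 16, 25, 36, 49 → 64.
Combining the parts gives (12,64).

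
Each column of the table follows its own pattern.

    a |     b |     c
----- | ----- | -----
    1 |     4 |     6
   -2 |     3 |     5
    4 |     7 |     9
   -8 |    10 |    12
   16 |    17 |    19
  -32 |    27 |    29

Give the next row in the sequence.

64  44  46

Column a: ×(-2) each step; 1, -2, 4, -8, 16, -32 → 64.
Column b — each term is the sum of the two before it: 4, 3, 7, 10, 17, 27 → 44.
Column c: always 2 more than the column b, so 6, 5, 9, 12, 19, 29 → 46.
Combining the parts gives 64  44  46.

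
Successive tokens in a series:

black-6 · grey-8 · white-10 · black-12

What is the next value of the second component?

Second component goes 6, 8, 10, 12 → 14 (+2 each step).

14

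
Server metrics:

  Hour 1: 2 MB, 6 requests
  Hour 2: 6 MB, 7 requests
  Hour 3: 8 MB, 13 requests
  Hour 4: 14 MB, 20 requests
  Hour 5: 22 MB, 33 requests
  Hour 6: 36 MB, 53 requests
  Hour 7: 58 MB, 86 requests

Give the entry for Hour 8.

94 MB, 139 requests

MB: 2, 6, 8, 14, 22, 36, 58 → 94 (each term is the sum of the two before it).
Requests: 6, 7, 13, 20, 33, 53, 86 → 139 (each term is the sum of the two before it).
Combining the parts gives 94 MB, 139 requests.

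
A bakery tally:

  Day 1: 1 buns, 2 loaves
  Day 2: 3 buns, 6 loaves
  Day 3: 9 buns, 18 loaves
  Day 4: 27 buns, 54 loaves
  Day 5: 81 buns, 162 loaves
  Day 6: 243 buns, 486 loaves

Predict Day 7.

729 buns, 1458 loaves

Buns goes 1, 3, 9, 27, 81, 243 → 729 (×3 each step).
Loaves — ×3 each step: 2, 6, 18, 54, 162, 486 → 1458.
Combining the parts gives 729 buns, 1458 loaves.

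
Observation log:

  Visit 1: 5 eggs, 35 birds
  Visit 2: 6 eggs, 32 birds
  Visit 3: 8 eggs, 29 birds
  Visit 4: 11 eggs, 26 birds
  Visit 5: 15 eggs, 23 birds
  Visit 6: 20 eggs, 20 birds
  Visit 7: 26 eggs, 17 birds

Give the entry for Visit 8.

33 eggs, 14 birds

For the eggs, differences are 1, 2, 3, … (increasing by 1 each time): 5, 6, 8, 11, 15, 20, 26 → 33.
Birds — −3 each step: 35, 32, 29, 26, 23, 20, 17 → 14.
Combining the parts gives 33 eggs, 14 birds.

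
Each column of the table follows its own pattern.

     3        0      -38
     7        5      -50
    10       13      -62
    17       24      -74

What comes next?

27  38  -86

First component: 3, 7, 10, 17 → 27 (each term is the sum of the two before it).
Second component goes 0, 5, 13, 24 → 38 (differences are 5, 8, 11, … (increasing by 3 each time)).
Third component: −12 each step; -38, -50, -62, -74 → -86.
Combining the parts gives 27  38  -86.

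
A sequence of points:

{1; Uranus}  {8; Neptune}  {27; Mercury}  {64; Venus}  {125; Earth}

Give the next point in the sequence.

First entry — perfect cubes: 1³, 2³, 3³, …: 1, 8, 27, 64, 125 → 216.
Planet: runs through the planets Mercury→Neptune, so Uranus, Neptune, Mercury, Venus, Earth → Mars.
Putting it together: {216; Mars}.

{216; Mars}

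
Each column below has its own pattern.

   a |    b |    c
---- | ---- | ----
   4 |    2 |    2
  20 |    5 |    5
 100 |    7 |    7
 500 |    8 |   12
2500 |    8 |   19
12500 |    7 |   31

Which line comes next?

62500  5  50

For the column a, ×5 each step: 4, 20, 100, 500, 2500, 12500 → 62500.
Column b: 2, 5, 7, 8, 8, 7 → 5 (differences are 3, 2, 1, … (decreasing by 1 each time)).
Column c — each term is the sum of the two before it: 2, 5, 7, 12, 19, 31 → 50.
So the next line is 62500  5  50.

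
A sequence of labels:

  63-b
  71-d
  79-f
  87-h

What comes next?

95-j

First component: +8 each step; 63, 71, 79, 87 → 95.
Letter: letters move forward 2 places in the alphabet, so b, d, f, h → j.
Combining the parts gives 95-j.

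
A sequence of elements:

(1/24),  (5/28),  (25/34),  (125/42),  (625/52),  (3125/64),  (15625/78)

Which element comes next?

(78125/94)

First slot: 1, 5, 25, 125, 625, 3125, 15625 → 78125 (×5 each step).
Second slot goes 24, 28, 34, 42, 52, 64, 78 → 94 (differences are 4, 6, 8, … (increasing by 2 each time)).
Combining the parts gives (78125/94).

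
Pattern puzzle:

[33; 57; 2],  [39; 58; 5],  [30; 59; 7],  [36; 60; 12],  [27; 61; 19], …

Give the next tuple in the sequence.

For the first entry, alternating steps +6, −9, +6, −9, …: 33, 39, 30, 36, 27 → 33.
Second entry goes 57, 58, 59, 60, 61 → 62 (+1 each step).
Third entry — each term is the sum of the two before it: 2, 5, 7, 12, 19 → 31.
So the next tuple is [33; 62; 31].

[33; 62; 31]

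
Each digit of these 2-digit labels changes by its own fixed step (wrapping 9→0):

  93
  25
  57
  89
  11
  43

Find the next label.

First digit: 9, 2, 5, 8, 1, 4 → 7 (+3 each step, mod 10).
Second digit: +2 each step, mod 10; 3, 5, 7, 9, 1, 3 → 5.
Putting it together: 75.

75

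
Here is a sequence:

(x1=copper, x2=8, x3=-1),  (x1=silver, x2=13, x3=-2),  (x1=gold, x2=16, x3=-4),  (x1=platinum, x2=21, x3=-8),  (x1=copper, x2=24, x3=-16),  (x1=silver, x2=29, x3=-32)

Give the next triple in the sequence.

(x1=gold, x2=32, x3=-64)

X1 — repeats copper → silver → gold → platinum: copper, silver, gold, platinum, copper, silver → gold.
X2 goes 8, 13, 16, 21, 24, 29 → 32 (alternating steps +5, +3, +5, +3, …).
For the x3, ×2 each step: -1, -2, -4, -8, -16, -32 → -64.
So the next triple is (x1=gold, x2=32, x3=-64).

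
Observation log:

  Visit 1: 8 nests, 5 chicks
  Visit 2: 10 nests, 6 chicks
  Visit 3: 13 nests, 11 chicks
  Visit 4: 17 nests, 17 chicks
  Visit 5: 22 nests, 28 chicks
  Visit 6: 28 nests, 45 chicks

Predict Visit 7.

Nests: differences are 2, 3, 4, … (increasing by 1 each time), so 8, 10, 13, 17, 22, 28 → 35.
Chicks: each term is the sum of the two before it, so 5, 6, 11, 17, 28, 45 → 73.
Putting it together: 35 nests, 73 chicks.

35 nests, 73 chicks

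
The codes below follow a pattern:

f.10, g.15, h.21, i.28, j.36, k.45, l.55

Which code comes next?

Letter: letters move forward 1 place in the alphabet; f, g, h, i, j, k, l → m.
Second component: differences are 5, 6, 7, … (increasing by 1 each time); 10, 15, 21, 28, 36, 45, 55 → 66.
Putting it together: m.66.

m.66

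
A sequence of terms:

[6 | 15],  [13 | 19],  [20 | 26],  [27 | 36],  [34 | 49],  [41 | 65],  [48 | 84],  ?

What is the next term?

First entry — +7 each step: 6, 13, 20, 27, 34, 41, 48 → 55.
Second entry goes 15, 19, 26, 36, 49, 65, 84 → 106 (differences are 4, 7, 10, … (increasing by 3 each time)).
Combining the parts gives [55 | 106].

[55 | 106]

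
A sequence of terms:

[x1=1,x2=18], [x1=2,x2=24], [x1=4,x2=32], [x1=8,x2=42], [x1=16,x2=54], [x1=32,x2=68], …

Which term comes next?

[x1=64,x2=84]

For the x1, ×2 each step: 1, 2, 4, 8, 16, 32 → 64.
X2: 18, 24, 32, 42, 54, 68 → 84 (differences are 6, 8, 10, … (increasing by 2 each time)).
Putting it together: [x1=64,x2=84].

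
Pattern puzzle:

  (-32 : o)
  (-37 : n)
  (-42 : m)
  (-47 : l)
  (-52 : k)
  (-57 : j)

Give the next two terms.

(-62 : i), (-67 : h)

First slot: −5 each step, so -32, -37, -42, -47, -52, -57 → -62 → -67.
For the letter, letters move back 1 place in the alphabet: o, n, m, l, k, j → i → h.
So the next two terms are (-62 : i) and (-67 : h).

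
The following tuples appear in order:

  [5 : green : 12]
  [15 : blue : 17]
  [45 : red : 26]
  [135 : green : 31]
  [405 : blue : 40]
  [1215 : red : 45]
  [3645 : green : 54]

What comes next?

[10935 : blue : 59]

First entry: ×3 each step, so 5, 15, 45, 135, 405, 1215, 3645 → 10935.
Colour: repeats green → blue → red; green, blue, red, green, blue, red, green → blue.
Third entry goes 12, 17, 26, 31, 40, 45, 54 → 59 (alternating steps +5, +9, +5, +9, …).
So the next tuple is [10935 : blue : 59].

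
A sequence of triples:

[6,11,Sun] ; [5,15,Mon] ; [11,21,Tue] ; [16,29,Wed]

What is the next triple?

[27,39,Thu]

For the first slot, each term is the sum of the two before it: 6, 5, 11, 16 → 27.
For the second slot, differences are 4, 6, 8, … (increasing by 2 each time): 11, 15, 21, 29 → 39.
Day: runs through the weekdays Mon→Sun; Sun, Mon, Tue, Wed → Thu.
Putting it together: [27,39,Thu].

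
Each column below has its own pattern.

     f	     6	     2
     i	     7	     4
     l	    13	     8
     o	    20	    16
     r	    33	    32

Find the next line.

Letter: letters move forward 3 places in the alphabet, so f, i, l, o, r → u.
For the second component, each term is the sum of the two before it: 6, 7, 13, 20, 33 → 53.
Third component: ×2 each step, so 2, 4, 8, 16, 32 → 64.
Putting it together: u  53  64.

u  53  64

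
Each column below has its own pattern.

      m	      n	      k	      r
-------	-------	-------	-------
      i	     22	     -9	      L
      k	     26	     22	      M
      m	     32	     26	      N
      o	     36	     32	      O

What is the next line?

Column m: i, k, m, o → q (letters move forward 2 places in the alphabet).
For the column n, alternating steps +4, +6, +4, +6, …: 22, 26, 32, 36 → 42.
Column k — always the previous value of the column n: -9, 22, 26, 32 → 36.
Column r: L, M, N, O → P (letters move forward 1 place in the alphabet).
Combining the parts gives q  42  36  P.

q  42  36  P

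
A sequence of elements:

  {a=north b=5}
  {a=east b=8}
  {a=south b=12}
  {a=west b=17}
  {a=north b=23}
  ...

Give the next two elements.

For the a, repeats north → east → south → west: north, east, south, west, north → east → south.
B: differences are 3, 4, 5, … (increasing by 1 each time); 5, 8, 12, 17, 23 → 30 → 38.
Putting the parts together: {a=east b=30} and then {a=south b=38}.

{a=east b=30}, {a=south b=38}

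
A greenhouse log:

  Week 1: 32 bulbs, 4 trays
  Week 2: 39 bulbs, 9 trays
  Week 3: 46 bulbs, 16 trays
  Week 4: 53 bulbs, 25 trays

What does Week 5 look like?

60 bulbs, 36 trays

Bulbs: +7 each step, so 32, 39, 46, 53 → 60.
Trays — perfect squares: 2², 3², 4², …: 4, 9, 16, 25 → 36.
Putting it together: 60 bulbs, 36 trays.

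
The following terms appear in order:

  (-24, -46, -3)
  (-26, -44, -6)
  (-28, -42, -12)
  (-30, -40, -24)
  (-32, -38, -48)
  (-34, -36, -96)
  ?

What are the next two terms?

First entry: −2 each step; -24, -26, -28, -30, -32, -34 → -36 → -38.
Second entry goes -46, -44, -42, -40, -38, -36 → -34 → -32 (+2 each step).
Third entry — ×2 each step: -3, -6, -12, -24, -48, -96 → -192 → -384.
So the next two terms are (-36, -34, -192) and (-38, -32, -384).

(-36, -34, -192), (-38, -32, -384)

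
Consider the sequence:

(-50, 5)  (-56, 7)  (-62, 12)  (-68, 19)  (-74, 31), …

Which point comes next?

(-80, 50)

First part — −6 each step: -50, -56, -62, -68, -74 → -80.
Second part: each term is the sum of the two before it; 5, 7, 12, 19, 31 → 50.
Combining the parts gives (-80, 50).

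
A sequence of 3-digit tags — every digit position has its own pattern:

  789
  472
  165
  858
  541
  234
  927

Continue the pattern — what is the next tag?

First digit — −3 each step, mod 10: 7, 4, 1, 8, 5, 2, 9 → 6.
Second digit: −1 each step, mod 10; 8, 7, 6, 5, 4, 3, 2 → 1.
Third digit — +3 each step, mod 10: 9, 2, 5, 8, 1, 4, 7 → 0.
Putting it together: 610.

610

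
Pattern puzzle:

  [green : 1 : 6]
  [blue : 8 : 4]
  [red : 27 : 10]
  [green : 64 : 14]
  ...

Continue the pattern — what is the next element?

[blue : 125 : 24]

Colour: repeats green → blue → red, so green, blue, red, green → blue.
For the second slot, perfect cubes: 1³, 2³, 3³, …: 1, 8, 27, 64 → 125.
Third slot: 6, 4, 10, 14 → 24 (each term is the sum of the two before it).
Combining the parts gives [blue : 125 : 24].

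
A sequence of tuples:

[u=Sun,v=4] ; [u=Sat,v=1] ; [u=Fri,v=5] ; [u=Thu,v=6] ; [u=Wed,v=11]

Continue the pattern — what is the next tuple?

[u=Tue,v=17]

U: Sun, Sat, Fri, Thu, Wed → Tue (runs backward through the weekdays Mon→Sun).
V — each term is the sum of the two before it: 4, 1, 5, 6, 11 → 17.
So the next tuple is [u=Tue,v=17].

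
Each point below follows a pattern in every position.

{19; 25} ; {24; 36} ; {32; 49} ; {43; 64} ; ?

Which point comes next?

{57; 81}

First slot: 19, 24, 32, 43 → 57 (differences are 5, 8, 11, … (increasing by 3 each time)).
Second slot: perfect squares: 5², 6², 7², …, so 25, 36, 49, 64 → 81.
Combining the parts gives {57; 81}.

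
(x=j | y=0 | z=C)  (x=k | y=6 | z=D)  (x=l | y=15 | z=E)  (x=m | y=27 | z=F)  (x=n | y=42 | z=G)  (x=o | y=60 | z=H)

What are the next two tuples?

X: j, k, l, m, n, o → p → q (letters move forward 1 place in the alphabet).
Y goes 0, 6, 15, 27, 42, 60 → 81 → 105 (differences are 6, 9, 12, … (increasing by 3 each time)).
Z: C, D, E, F, G, H → I → J (letters move forward 1 place in the alphabet).
So the next two tuples are (x=p | y=81 | z=I) and (x=q | y=105 | z=J).

(x=p | y=81 | z=I), (x=q | y=105 | z=J)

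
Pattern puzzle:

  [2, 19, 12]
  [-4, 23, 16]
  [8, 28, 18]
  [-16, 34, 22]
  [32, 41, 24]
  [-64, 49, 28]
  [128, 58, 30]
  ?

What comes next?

[-256, 68, 34]

First entry — ×(-2) each step: 2, -4, 8, -16, 32, -64, 128 → -256.
Second entry: differences are 4, 5, 6, … (increasing by 1 each time), so 19, 23, 28, 34, 41, 49, 58 → 68.
For the third entry, alternating steps +4, +2, +4, +2, …: 12, 16, 18, 22, 24, 28, 30 → 34.
Combining the parts gives [-256, 68, 34].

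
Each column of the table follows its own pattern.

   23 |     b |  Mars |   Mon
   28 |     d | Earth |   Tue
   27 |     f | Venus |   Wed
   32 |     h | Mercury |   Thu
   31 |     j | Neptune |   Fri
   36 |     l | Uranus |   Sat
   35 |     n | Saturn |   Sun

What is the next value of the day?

Day: Mon, Tue, Wed, Thu, Fri, Sat, Sun → Mon (runs through the weekdays Mon→Sun).

Mon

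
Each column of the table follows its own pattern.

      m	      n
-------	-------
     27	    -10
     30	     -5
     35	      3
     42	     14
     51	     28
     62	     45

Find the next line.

75  65

Column m: differences are 3, 5, 7, … (increasing by 2 each time), so 27, 30, 35, 42, 51, 62 → 75.
Column n: differences are 5, 8, 11, … (increasing by 3 each time); -10, -5, 3, 14, 28, 45 → 65.
Putting it together: 75  65.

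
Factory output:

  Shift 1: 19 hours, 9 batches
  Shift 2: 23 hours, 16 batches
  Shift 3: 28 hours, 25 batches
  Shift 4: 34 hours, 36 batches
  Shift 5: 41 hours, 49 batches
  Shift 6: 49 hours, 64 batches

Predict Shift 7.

58 hours, 81 batches

For the hours, differences are 4, 5, 6, … (increasing by 1 each time): 19, 23, 28, 34, 41, 49 → 58.
Batches goes 9, 16, 25, 36, 49, 64 → 81 (perfect squares: 3², 4², 5², …).
Combining the parts gives 58 hours, 81 batches.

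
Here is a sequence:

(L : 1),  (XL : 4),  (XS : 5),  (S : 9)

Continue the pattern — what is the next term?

(M : 14)

For the size, runs through clothing sizes XS→XL: L, XL, XS, S → M.
For the second coordinate, each term is the sum of the two before it: 1, 4, 5, 9 → 14.
So the next term is (M : 14).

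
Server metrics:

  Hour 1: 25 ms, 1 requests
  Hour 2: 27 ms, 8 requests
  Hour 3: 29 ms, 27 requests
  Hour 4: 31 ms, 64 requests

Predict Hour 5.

33 ms, 125 requests

Ms — +2 each step: 25, 27, 29, 31 → 33.
For the requests, perfect cubes: 1³, 2³, 3³, …: 1, 8, 27, 64 → 125.
So the next record is 33 ms, 125 requests.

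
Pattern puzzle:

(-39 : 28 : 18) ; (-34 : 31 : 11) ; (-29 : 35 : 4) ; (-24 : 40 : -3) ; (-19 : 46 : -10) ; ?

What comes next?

(-14 : 53 : -17)

First component: +5 each step, so -39, -34, -29, -24, -19 → -14.
Second component: differences are 3, 4, 5, … (increasing by 1 each time); 28, 31, 35, 40, 46 → 53.
Third component — −7 each step: 18, 11, 4, -3, -10 → -17.
So the next element is (-14 : 53 : -17).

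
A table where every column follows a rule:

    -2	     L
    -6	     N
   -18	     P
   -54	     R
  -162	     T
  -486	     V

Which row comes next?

First component: ×3 each step, so -2, -6, -18, -54, -162, -486 → -1458.
Letter: L, N, P, R, T, V → X (letters move forward 2 places in the alphabet).
So the next row is -1458  X.

-1458  X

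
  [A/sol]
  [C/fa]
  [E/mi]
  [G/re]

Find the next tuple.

[I/do]

Letter: letters move forward 2 places in the alphabet, so A, C, E, G → I.
Note: runs backward through the solfège scale do→ti, so sol, fa, mi, re → do.
So the next tuple is [I/do].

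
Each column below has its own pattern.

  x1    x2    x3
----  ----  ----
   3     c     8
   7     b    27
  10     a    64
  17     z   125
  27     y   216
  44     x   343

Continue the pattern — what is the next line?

Column x1: each term is the sum of the two before it; 3, 7, 10, 17, 27, 44 → 71.
For the column x2, letters move back 1 place in the alphabet, wrapping A→Z: c, b, a, z, y, x → w.
Column x3: perfect cubes: 2³, 3³, 4³, …, so 8, 27, 64, 125, 216, 343 → 512.
Combining the parts gives 71  w  512.

71  w  512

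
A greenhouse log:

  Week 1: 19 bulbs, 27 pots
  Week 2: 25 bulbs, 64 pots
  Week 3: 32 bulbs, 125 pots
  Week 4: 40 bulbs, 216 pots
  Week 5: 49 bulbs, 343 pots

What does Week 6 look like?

59 bulbs, 512 pots

For the bulbs, differences are 6, 7, 8, … (increasing by 1 each time): 19, 25, 32, 40, 49 → 59.
Pots: 27, 64, 125, 216, 343 → 512 (perfect cubes: 3³, 4³, 5³, …).
Putting it together: 59 bulbs, 512 pots.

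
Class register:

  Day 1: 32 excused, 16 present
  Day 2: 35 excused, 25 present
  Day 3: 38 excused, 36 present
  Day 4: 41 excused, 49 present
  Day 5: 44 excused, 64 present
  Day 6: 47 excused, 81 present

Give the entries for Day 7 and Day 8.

50 excused, 100 present; 53 excused, 121 present

Excused: 32, 35, 38, 41, 44, 47 → 50 → 53 (+3 each step).
Present: perfect squares: 4², 5², 6², …, so 16, 25, 36, 49, 64, 81 → 100 → 121.
Putting the parts together: 50 excused, 100 present and then 53 excused, 121 present.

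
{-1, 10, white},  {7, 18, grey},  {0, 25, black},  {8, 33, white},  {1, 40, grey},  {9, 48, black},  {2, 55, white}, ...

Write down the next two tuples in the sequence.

{10, 63, grey}, {3, 70, black}

First slot goes -1, 7, 0, 8, 1, 9, 2 → 10 → 3 (alternating steps +8, −7, +8, −7, …).
Second slot: alternating steps +8, +7, +8, +7, …; 10, 18, 25, 33, 40, 48, 55 → 63 → 70.
Shade: repeats white → grey → black; white, grey, black, white, grey, black, white → grey → black.
So the next two tuples are {10, 63, grey} and {3, 70, black}.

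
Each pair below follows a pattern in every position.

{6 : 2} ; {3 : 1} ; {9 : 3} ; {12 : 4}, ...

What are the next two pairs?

{21 : 7}, {33 : 11}

First part: each term is the sum of the two before it; 6, 3, 9, 12 → 21 → 33.
Second part: each term is the sum of the two before it, so 2, 1, 3, 4 → 7 → 11.
Putting the parts together: {21 : 7} and then {33 : 11}.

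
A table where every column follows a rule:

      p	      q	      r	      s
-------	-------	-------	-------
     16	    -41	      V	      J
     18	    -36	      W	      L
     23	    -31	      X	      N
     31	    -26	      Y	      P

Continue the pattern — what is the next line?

Column p: differences are 2, 5, 8, … (increasing by 3 each time); 16, 18, 23, 31 → 42.
Column q: +5 each step, so -41, -36, -31, -26 → -21.
Column r goes V, W, X, Y → Z (letters move forward 1 place in the alphabet).
Column s: letters move forward 2 places in the alphabet; J, L, N, P → R.
Combining the parts gives 42  -21  Z  R.

42  -21  Z  R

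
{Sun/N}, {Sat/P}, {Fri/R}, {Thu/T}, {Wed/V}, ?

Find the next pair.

Day goes Sun, Sat, Fri, Thu, Wed → Tue (runs backward through the weekdays Mon→Sun).
Letter goes N, P, R, T, V → X (letters move forward 2 places in the alphabet).
Combining the parts gives {Tue/X}.

{Tue/X}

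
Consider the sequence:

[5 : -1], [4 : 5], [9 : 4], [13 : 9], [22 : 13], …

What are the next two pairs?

[35 : 22], [57 : 35]

First entry — each term is the sum of the two before it: 5, 4, 9, 13, 22 → 35 → 57.
Second entry — always the previous value of the first entry: -1, 5, 4, 9, 13 → 22 → 35.
Putting the parts together: [35 : 22] and then [57 : 35].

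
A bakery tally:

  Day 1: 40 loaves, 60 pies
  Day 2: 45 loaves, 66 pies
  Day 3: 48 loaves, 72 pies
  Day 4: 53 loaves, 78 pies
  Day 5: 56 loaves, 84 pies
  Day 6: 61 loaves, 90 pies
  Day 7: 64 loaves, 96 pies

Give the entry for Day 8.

69 loaves, 102 pies

For the loaves, alternating steps +5, +3, +5, +3, …: 40, 45, 48, 53, 56, 61, 64 → 69.
Pies: 60, 66, 72, 78, 84, 90, 96 → 102 (+6 each step).
Combining the parts gives 69 loaves, 102 pies.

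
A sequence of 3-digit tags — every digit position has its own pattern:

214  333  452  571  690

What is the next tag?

719

For the first digit, +1 each step, mod 10: 2, 3, 4, 5, 6 → 7.
Second digit: +2 each step, mod 10; 1, 3, 5, 7, 9 → 1.
Third digit goes 4, 3, 2, 1, 0 → 9 (−1 each step, mod 10).
So the next tag is 719.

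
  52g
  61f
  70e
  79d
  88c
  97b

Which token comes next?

First component: +9 each step, so 52, 61, 70, 79, 88, 97 → 106.
Letter: letters move back 1 place in the alphabet; g, f, e, d, c, b → a.
Putting it together: 106a.

106a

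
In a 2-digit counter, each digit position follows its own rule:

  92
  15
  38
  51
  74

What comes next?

First digit — +2 each step, mod 10: 9, 1, 3, 5, 7 → 9.
Second digit — +3 each step, mod 10: 2, 5, 8, 1, 4 → 7.
Putting it together: 97.

97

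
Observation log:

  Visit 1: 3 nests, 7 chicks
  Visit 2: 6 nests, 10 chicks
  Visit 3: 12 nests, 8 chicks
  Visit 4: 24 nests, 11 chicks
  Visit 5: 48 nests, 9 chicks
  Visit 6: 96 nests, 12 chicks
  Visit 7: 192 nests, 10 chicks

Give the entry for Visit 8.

384 nests, 13 chicks

Nests goes 3, 6, 12, 24, 48, 96, 192 → 384 (×2 each step).
Chicks: alternating steps +3, −2, +3, −2, …, so 7, 10, 8, 11, 9, 12, 10 → 13.
So the next row is 384 nests, 13 chicks.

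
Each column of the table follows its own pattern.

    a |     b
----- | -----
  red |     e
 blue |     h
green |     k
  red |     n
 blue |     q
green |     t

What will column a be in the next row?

Column a goes red, blue, green, red, blue, green → red (repeats red → blue → green).
Column b — letters move forward 3 places in the alphabet: e, h, k, n, q, t → w.

red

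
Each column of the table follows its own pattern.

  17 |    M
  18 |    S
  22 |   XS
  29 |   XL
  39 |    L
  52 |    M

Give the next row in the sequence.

68  S

First component: differences are 1, 4, 7, … (increasing by 3 each time); 17, 18, 22, 29, 39, 52 → 68.
Size: repeats M → S → XS → XL → L, so M, S, XS, XL, L, M → S.
So the next row is 68  S.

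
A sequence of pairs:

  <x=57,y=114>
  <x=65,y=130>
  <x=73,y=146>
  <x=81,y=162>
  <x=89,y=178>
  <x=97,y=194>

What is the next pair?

For the x, +8 each step: 57, 65, 73, 81, 89, 97 → 105.
For the y, always 2 × the x: 114, 130, 146, 162, 178, 194 → 210.
Putting it together: <x=105,y=210>.

<x=105,y=210>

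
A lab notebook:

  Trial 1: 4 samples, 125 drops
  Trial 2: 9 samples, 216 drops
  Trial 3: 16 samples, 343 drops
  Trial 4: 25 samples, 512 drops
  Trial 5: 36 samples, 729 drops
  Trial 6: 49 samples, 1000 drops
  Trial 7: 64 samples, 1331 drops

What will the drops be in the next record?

Drops goes 125, 216, 343, 512, 729, 1000, 1331 → 1728 (perfect cubes: 5³, 6³, 7³, …).

1728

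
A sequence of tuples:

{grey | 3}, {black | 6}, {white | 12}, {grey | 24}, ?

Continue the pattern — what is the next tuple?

Shade goes grey, black, white, grey → black (repeats grey → black → white).
Second coordinate — ×2 each step: 3, 6, 12, 24 → 48.
Combining the parts gives {black | 48}.

{black | 48}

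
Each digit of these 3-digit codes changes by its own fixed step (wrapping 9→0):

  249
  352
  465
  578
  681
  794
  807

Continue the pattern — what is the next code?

910

First digit: +1 each step, mod 10; 2, 3, 4, 5, 6, 7, 8 → 9.
Second digit: +1 each step, mod 10; 4, 5, 6, 7, 8, 9, 0 → 1.
Third digit — +3 each step, mod 10: 9, 2, 5, 8, 1, 4, 7 → 0.
Combining the parts gives 910.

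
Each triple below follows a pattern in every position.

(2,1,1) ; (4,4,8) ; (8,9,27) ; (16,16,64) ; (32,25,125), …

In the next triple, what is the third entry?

216

Third entry goes 1, 8, 27, 64, 125 → 216 (perfect cubes: 1³, 2³, 3³, …).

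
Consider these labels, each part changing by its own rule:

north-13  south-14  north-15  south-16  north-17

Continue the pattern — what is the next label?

Direction: alternates north ↔ south, so north, south, north, south, north → south.
Second component goes 13, 14, 15, 16, 17 → 18 (+1 each step).
So the next label is south-18.

south-18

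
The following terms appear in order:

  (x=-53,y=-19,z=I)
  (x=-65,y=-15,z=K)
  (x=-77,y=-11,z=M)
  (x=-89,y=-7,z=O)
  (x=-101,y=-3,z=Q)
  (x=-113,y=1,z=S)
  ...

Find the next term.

(x=-125,y=5,z=U)

X goes -53, -65, -77, -89, -101, -113 → -125 (−12 each step).
Y goes -19, -15, -11, -7, -3, 1 → 5 (+4 each step).
For the z, letters move forward 2 places in the alphabet: I, K, M, O, Q, S → U.
Putting it together: (x=-125,y=5,z=U).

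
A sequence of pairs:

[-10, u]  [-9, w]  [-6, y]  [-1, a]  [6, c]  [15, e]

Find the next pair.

[26, g]

First value goes -10, -9, -6, -1, 6, 15 → 26 (differences are 1, 3, 5, … (increasing by 2 each time)).
Letter: letters move forward 2 places in the alphabet, wrapping Z→A; u, w, y, a, c, e → g.
Combining the parts gives [26, g].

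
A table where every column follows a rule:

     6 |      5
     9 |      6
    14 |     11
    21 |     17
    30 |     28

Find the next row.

First component: differences are 3, 5, 7, … (increasing by 2 each time), so 6, 9, 14, 21, 30 → 41.
Second component: each term is the sum of the two before it, so 5, 6, 11, 17, 28 → 45.
Combining the parts gives 41  45.

41  45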